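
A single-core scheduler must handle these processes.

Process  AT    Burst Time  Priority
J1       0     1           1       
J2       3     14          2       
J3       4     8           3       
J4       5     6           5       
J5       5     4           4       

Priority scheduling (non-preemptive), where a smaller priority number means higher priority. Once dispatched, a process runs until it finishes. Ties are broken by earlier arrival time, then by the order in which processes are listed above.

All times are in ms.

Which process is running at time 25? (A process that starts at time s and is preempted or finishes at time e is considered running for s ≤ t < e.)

J5

Gantt: | J1 0-1 | idle 1-3 | J2 3-17 | J3 17-25 | J5 25-29 | J4 29-35 |
Completion: J1=1  J2=17  J3=25  J4=35  J5=29
Turnaround (C−A): J1=1  J2=14  J3=21  J4=30  J5=24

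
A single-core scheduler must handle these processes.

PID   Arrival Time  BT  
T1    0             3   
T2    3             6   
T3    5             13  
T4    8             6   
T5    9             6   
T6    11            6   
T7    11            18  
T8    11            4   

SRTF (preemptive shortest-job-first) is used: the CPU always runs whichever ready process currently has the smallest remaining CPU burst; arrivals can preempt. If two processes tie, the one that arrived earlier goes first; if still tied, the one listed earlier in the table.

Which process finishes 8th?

T7

Timeline: | T1 0-3 | T2 3-9 | T4 9-15 | T8 15-19 | T5 19-25 | T6 25-31 | T3 31-44 | T7 44-62 |
Completion: T1=3  T2=9  T3=44  T4=15  T5=25  T6=31  T7=62  T8=19
Turnaround (C−A): T1=3  T2=6  T3=39  T4=7  T5=16  T6=20  T7=51  T8=8
Finish order: T1 → T2 → T4 → T8 → T5 → T6 → T3 → T7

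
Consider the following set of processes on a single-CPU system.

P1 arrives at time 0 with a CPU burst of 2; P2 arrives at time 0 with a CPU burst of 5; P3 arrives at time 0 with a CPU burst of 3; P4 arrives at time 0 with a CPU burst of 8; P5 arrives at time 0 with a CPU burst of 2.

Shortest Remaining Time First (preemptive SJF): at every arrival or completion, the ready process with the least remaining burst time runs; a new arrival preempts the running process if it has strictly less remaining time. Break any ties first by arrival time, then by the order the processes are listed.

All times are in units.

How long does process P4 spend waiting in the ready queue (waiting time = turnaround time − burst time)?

12

Timeline: | P1 0-2 | P5 2-4 | P3 4-7 | P2 7-12 | P4 12-20 |
Completion: P1=2  P2=12  P3=7  P4=20  P5=4
Turnaround (C−A): P1=2  P2=12  P3=7  P4=20  P5=4
Waiting(P4) = turnaround − burst = 20 − 8 = 12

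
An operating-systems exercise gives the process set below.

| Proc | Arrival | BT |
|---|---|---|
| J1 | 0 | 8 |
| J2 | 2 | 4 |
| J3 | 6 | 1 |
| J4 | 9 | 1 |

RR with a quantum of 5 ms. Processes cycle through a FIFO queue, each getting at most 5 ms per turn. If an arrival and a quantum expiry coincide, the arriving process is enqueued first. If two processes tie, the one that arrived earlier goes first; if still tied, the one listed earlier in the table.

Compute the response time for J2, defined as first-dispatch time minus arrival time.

3

Timeline: | J1 0-5 | J2 5-9 | J1 9-12 | J3 12-13 | J4 13-14 |
Completion: J1=12  J2=9  J3=13  J4=14
Response(J2) = first start − arrival = 5 − 2 = 3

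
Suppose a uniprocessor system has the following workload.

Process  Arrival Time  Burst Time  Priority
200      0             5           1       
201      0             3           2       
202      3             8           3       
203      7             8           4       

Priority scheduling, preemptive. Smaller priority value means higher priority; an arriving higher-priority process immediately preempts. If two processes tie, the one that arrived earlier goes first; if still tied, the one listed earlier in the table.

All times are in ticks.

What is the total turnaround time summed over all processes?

Gantt: | 200 0-5 | 201 5-8 | 202 8-16 | 203 16-24 |
Completion: 200=5  201=8  202=16  203=24
Turnaround (C−A): 200=5  201=8  202=13  203=17
Turnaround = completion − arrival: 200=5, 201=8, 202=13, 203=17
Total turnaround = 5 + 8 + 13 + 17 = 43

43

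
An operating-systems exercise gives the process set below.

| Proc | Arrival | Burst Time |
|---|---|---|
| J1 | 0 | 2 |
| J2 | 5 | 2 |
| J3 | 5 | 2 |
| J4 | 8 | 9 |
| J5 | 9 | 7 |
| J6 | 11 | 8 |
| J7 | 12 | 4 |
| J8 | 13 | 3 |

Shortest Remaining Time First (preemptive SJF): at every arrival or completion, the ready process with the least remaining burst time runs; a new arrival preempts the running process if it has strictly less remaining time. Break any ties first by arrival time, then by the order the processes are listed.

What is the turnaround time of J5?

7

Schedule: | J1 0-2 | idle 2-5 | J2 5-7 | J3 7-9 | J5 9-16 | J8 16-19 | J7 19-23 | J6 23-31 | J4 31-40 |
Completion: J1=2  J2=7  J3=9  J4=40  J5=16  J6=31  J7=23  J8=19
Turnaround(J5) = completion − arrival = 16 − 9 = 7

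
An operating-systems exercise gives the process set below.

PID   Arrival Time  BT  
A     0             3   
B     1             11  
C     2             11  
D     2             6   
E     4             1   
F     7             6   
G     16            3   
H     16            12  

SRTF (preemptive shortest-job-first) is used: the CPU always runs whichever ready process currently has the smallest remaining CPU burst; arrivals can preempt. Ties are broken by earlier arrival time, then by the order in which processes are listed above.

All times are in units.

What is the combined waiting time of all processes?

Timeline: | A 0-3 | D 3-4 | E 4-5 | D 5-10 | F 10-16 | G 16-19 | B 19-30 | C 30-41 | H 41-53 |
Completion: A=3  B=30  C=41  D=10  E=5  F=16  G=19  H=53
Waiting = turnaround − burst: A=0, B=18, C=28, D=2, E=0, F=3, G=0, H=25
Total waiting = 0 + 18 + 28 + 2 + 0 + 3 + 0 + 25 = 76

76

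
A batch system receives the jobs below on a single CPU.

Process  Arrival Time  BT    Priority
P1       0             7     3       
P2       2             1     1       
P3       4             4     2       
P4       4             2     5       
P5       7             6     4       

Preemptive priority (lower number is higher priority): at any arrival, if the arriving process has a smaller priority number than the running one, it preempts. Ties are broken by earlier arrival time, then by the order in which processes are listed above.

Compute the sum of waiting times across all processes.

Schedule: | P1 0-2 | P2 2-3 | P1 3-4 | P3 4-8 | P1 8-12 | P5 12-18 | P4 18-20 |
Completion: P1=12  P2=3  P3=8  P4=20  P5=18
Turnaround (C−A): P1=12  P2=1  P3=4  P4=16  P5=11
Waiting = turnaround − burst: P1=5, P2=0, P3=0, P4=14, P5=5
Total waiting = 5 + 0 + 0 + 14 + 5 = 24

24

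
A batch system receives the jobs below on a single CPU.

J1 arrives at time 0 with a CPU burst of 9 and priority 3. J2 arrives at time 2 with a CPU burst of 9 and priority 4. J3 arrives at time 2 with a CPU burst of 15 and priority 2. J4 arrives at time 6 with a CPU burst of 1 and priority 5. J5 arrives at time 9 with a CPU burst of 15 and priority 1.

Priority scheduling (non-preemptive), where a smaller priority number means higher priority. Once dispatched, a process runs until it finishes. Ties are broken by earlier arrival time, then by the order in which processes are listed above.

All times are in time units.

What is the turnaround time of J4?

Schedule: | J1 0-9 | J5 9-24 | J3 24-39 | J2 39-48 | J4 48-49 |
Completion: J1=9  J2=48  J3=39  J4=49  J5=24
Turnaround (C−A): J1=9  J2=46  J3=37  J4=43  J5=15
Turnaround(J4) = completion − arrival = 49 − 6 = 43

43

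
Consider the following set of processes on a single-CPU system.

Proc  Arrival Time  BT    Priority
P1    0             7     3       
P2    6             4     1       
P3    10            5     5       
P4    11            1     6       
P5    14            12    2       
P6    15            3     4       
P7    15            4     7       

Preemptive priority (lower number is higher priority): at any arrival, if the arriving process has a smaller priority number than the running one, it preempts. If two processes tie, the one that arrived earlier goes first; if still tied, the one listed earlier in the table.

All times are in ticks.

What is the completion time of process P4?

Gantt: | P1 0-6 | P2 6-10 | P1 10-11 | P3 11-14 | P5 14-26 | P6 26-29 | P3 29-31 | P4 31-32 | P7 32-36 |
Completion: P1=11  P2=10  P3=31  P4=32  P5=26  P6=29  P7=36
Turnaround (C−A): P1=11  P2=4  P3=21  P4=21  P5=12  P6=14  P7=21

32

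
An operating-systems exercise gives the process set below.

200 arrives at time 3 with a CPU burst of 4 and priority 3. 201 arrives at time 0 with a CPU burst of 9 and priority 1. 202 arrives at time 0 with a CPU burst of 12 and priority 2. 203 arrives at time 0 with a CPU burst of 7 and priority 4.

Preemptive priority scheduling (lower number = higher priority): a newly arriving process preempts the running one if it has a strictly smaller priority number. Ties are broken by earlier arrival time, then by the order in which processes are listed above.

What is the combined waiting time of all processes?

Schedule: | 201 0-9 | 202 9-21 | 200 21-25 | 203 25-32 |
Completion: 200=25  201=9  202=21  203=32
Turnaround (C−A): 200=22  201=9  202=21  203=32
Waiting = turnaround − burst: 200=18, 201=0, 202=9, 203=25
Total waiting = 18 + 0 + 9 + 25 = 52

52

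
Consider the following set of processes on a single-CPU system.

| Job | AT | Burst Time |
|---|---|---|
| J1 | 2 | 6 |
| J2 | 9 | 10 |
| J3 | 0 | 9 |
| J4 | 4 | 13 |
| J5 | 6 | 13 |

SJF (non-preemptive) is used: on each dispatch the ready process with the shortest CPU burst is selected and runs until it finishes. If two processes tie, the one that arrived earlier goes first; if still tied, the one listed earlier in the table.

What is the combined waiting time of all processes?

66

Gantt: | J3 0-9 | J1 9-15 | J2 15-25 | J4 25-38 | J5 38-51 |
Completion: J1=15  J2=25  J3=9  J4=38  J5=51
Waiting = turnaround − burst: J1=7, J2=6, J3=0, J4=21, J5=32
Total waiting = 7 + 6 + 0 + 21 + 32 = 66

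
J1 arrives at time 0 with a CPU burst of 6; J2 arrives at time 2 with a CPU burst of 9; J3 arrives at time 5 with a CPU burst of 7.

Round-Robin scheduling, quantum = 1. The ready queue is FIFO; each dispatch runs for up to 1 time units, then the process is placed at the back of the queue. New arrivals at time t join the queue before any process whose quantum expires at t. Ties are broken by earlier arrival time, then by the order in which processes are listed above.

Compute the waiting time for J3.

9

Gantt: | J1 0-2 | J2 2-3 | J1 3-4 | J2 4-5 | J1 5-6 | J3 6-7 | J2 7-8 | J1 8-9 | J3 9-10 | J2 10-11 | J1 11-12 | J3 12-13 | J2 13-14 | J3 14-15 | J2 15-16 | J3 16-17 | J2 17-18 | J3 18-19 | J2 19-20 | J3 20-21 | J2 21-22 |
Completion: J1=12  J2=22  J3=21
Turnaround (C−A): J1=12  J2=20  J3=16
Waiting(J3) = turnaround − burst = 16 − 7 = 9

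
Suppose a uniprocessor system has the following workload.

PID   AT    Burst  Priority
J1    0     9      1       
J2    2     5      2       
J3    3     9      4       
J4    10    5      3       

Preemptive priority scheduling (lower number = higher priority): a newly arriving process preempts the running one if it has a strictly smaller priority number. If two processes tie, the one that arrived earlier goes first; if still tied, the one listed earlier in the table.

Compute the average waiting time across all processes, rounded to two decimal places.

6.75

Timeline: | J1 0-9 | J2 9-14 | J4 14-19 | J3 19-28 |
Completion: J1=9  J2=14  J3=28  J4=19
Waiting times: J1=0, J2=7, J3=16, J4=4
Average waiting = (0+7+16+4) / 4 = 27/4 = 6.75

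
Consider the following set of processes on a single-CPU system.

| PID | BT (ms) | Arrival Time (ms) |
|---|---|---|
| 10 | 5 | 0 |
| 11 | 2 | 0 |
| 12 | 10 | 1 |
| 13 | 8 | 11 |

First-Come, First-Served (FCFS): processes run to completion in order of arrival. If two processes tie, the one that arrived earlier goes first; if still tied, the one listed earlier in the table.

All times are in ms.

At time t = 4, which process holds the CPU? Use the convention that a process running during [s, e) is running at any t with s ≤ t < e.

Gantt: | 10 0-5 | 11 5-7 | 12 7-17 | 13 17-25 |
Completion: 10=5  11=7  12=17  13=25
Turnaround (C−A): 10=5  11=7  12=16  13=14

10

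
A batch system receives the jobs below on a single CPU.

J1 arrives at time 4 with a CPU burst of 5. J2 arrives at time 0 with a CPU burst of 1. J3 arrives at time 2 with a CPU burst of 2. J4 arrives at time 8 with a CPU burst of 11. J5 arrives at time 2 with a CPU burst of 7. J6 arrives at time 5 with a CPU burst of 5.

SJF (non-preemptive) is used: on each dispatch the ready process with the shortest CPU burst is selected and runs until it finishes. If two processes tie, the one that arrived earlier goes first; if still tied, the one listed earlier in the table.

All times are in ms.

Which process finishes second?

J3

Gantt: | J2 0-1 | idle 1-2 | J3 2-4 | J1 4-9 | J6 9-14 | J5 14-21 | J4 21-32 |
Completion: J1=9  J2=1  J3=4  J4=32  J5=21  J6=14
Finish order: J2 → J3 → J1 → J6 → J5 → J4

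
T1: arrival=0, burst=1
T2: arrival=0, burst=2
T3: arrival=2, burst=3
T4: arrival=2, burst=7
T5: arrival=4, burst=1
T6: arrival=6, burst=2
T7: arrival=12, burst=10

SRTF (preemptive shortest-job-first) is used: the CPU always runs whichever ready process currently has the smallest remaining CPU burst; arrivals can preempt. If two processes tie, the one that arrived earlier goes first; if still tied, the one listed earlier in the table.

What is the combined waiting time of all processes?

Timeline: | T1 0-1 | T2 1-3 | T3 3-4 | T5 4-5 | T3 5-7 | T6 7-9 | T4 9-16 | T7 16-26 |
Completion: T1=1  T2=3  T3=7  T4=16  T5=5  T6=9  T7=26
Turnaround (C−A): T1=1  T2=3  T3=5  T4=14  T5=1  T6=3  T7=14
Waiting = turnaround − burst: T1=0, T2=1, T3=2, T4=7, T5=0, T6=1, T7=4
Total waiting = 0 + 1 + 2 + 7 + 0 + 1 + 4 = 15

15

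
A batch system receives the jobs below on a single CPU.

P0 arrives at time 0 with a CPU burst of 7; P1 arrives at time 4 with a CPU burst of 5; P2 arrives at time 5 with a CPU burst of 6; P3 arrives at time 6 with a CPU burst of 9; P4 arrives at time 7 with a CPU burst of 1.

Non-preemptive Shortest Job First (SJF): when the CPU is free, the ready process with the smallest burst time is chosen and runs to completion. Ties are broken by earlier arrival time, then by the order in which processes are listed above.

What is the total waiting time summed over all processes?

Timeline: | P0 0-7 | P4 7-8 | P1 8-13 | P2 13-19 | P3 19-28 |
Completion: P0=7  P1=13  P2=19  P3=28  P4=8
Turnaround (C−A): P0=7  P1=9  P2=14  P3=22  P4=1
Waiting = turnaround − burst: P0=0, P1=4, P2=8, P3=13, P4=0
Total waiting = 0 + 4 + 8 + 13 + 0 = 25

25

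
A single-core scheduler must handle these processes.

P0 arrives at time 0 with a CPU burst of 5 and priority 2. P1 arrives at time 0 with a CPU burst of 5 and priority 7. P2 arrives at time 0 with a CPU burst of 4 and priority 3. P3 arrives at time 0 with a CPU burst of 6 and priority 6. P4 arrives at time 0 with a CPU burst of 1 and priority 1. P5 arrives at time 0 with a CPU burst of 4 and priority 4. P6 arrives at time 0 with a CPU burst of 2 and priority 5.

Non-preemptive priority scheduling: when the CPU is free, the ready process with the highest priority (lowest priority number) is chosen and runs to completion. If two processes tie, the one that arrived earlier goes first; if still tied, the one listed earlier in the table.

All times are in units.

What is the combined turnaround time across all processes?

96

Gantt: | P4 0-1 | P0 1-6 | P2 6-10 | P5 10-14 | P6 14-16 | P3 16-22 | P1 22-27 |
Completion: P0=6  P1=27  P2=10  P3=22  P4=1  P5=14  P6=16
Turnaround (C−A): P0=6  P1=27  P2=10  P3=22  P4=1  P5=14  P6=16
Turnaround = completion − arrival: P0=6, P1=27, P2=10, P3=22, P4=1, P5=14, P6=16
Total turnaround = 6 + 27 + 10 + 22 + 1 + 14 + 16 = 96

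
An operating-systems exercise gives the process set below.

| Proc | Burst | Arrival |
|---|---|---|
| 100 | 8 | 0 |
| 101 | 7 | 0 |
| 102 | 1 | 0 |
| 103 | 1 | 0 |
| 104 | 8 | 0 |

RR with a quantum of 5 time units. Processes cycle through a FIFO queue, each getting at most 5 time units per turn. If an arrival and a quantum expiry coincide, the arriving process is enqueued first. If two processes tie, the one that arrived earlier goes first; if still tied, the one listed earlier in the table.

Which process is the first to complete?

102

Schedule: | 100 0-5 | 101 5-10 | 102 10-11 | 103 11-12 | 104 12-17 | 100 17-20 | 101 20-22 | 104 22-25 |
Completion: 100=20  101=22  102=11  103=12  104=25
Finish order: 102 → 103 → 100 → 101 → 104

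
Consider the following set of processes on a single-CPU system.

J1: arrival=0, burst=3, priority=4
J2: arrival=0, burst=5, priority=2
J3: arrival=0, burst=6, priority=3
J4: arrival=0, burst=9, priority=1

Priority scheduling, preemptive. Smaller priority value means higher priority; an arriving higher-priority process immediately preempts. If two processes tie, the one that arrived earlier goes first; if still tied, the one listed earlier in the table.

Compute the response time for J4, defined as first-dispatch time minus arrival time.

0

Gantt: | J4 0-9 | J2 9-14 | J3 14-20 | J1 20-23 |
Completion: J1=23  J2=14  J3=20  J4=9
Response(J4) = first start − arrival = 0 − 0 = 0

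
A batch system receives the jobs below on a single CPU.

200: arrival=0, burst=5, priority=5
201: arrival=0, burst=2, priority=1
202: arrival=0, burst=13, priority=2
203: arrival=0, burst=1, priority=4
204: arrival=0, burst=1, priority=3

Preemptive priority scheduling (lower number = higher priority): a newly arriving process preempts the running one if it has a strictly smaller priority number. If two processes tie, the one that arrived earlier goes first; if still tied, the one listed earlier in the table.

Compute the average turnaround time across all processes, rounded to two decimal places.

14.40

Gantt: | 201 0-2 | 202 2-15 | 204 15-16 | 203 16-17 | 200 17-22 |
Completion: 200=22  201=2  202=15  203=17  204=16
Turnaround times: 200=22, 201=2, 202=15, 203=17, 204=16
Average turnaround = (22+2+15+17+16) / 5 = 72/5 = 14.40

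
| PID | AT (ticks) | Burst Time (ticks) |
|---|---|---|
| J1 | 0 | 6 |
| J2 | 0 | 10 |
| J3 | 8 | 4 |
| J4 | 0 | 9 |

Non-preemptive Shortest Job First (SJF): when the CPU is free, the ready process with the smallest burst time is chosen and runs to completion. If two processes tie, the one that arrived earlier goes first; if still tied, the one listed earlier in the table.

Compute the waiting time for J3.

Timeline: | J1 0-6 | J4 6-15 | J3 15-19 | J2 19-29 |
Completion: J1=6  J2=29  J3=19  J4=15
Waiting(J3) = turnaround − burst = 11 − 4 = 7

7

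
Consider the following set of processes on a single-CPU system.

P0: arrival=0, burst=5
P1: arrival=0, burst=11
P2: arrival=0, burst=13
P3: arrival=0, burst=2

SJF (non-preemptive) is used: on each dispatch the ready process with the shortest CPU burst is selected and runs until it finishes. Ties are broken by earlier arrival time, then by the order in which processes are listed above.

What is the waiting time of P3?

0

Schedule: | P3 0-2 | P0 2-7 | P1 7-18 | P2 18-31 |
Completion: P0=7  P1=18  P2=31  P3=2
Turnaround (C−A): P0=7  P1=18  P2=31  P3=2
Waiting(P3) = turnaround − burst = 2 − 2 = 0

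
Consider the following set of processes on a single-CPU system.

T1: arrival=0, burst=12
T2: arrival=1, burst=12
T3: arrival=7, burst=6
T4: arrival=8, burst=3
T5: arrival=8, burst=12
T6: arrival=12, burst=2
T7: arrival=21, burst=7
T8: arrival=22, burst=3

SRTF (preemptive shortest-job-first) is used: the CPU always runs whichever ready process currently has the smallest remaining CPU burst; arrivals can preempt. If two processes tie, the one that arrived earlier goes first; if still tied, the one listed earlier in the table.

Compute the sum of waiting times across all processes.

90

Schedule: | T1 0-8 | T4 8-11 | T1 11-12 | T6 12-14 | T1 14-17 | T3 17-23 | T8 23-26 | T7 26-33 | T2 33-45 | T5 45-57 |
Completion: T1=17  T2=45  T3=23  T4=11  T5=57  T6=14  T7=33  T8=26
Waiting = turnaround − burst: T1=5, T2=32, T3=10, T4=0, T5=37, T6=0, T7=5, T8=1
Total waiting = 5 + 32 + 10 + 0 + 37 + 0 + 5 + 1 = 90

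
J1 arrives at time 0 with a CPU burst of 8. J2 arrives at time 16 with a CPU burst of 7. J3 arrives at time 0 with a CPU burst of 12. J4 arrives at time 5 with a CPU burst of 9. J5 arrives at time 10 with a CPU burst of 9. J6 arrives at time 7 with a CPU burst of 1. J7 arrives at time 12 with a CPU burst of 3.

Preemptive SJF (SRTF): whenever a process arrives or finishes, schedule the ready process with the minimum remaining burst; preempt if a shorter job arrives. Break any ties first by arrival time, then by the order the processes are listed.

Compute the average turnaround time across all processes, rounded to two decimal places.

Gantt: | J1 0-8 | J6 8-9 | J4 9-12 | J7 12-15 | J4 15-21 | J2 21-28 | J5 28-37 | J3 37-49 |
Completion: J1=8  J2=28  J3=49  J4=21  J5=37  J6=9  J7=15
Turnaround (C−A): J1=8  J2=12  J3=49  J4=16  J5=27  J6=2  J7=3
Turnaround times: J1=8, J2=12, J3=49, J4=16, J5=27, J6=2, J7=3
Average turnaround = (8+12+49+16+27+2+3) / 7 = 117/7 = 16.71

16.71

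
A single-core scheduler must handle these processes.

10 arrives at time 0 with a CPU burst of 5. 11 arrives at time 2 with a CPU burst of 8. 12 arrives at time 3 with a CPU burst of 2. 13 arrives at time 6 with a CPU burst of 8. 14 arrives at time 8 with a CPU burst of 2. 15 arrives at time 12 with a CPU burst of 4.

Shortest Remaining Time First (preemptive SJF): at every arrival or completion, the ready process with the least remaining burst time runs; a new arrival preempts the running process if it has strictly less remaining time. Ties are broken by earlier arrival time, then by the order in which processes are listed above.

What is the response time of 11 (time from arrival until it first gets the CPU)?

5

Gantt: | 10 0-5 | 12 5-7 | 11 7-8 | 14 8-10 | 11 10-12 | 15 12-16 | 11 16-21 | 13 21-29 |
Completion: 10=5  11=21  12=7  13=29  14=10  15=16
Turnaround (C−A): 10=5  11=19  12=4  13=23  14=2  15=4
Response(11) = first start − arrival = 7 − 2 = 5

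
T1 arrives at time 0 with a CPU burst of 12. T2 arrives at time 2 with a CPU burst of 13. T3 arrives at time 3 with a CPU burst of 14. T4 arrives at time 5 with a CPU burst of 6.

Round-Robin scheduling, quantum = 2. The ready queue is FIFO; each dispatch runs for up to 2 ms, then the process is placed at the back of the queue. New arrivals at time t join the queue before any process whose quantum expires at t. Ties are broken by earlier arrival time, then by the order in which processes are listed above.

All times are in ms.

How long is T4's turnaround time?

23

Timeline: | T1 0-2 | T2 2-4 | T1 4-6 | T3 6-8 | T2 8-10 | T4 10-12 | T1 12-14 | T3 14-16 | T2 16-18 | T4 18-20 | T1 20-22 | T3 22-24 | T2 24-26 | T4 26-28 | T1 28-30 | T3 30-32 | T2 32-34 | T1 34-36 | T3 36-38 | T2 38-40 | T3 40-42 | T2 42-43 | T3 43-45 |
Completion: T1=36  T2=43  T3=45  T4=28
Turnaround (C−A): T1=36  T2=41  T3=42  T4=23
Turnaround(T4) = completion − arrival = 28 − 5 = 23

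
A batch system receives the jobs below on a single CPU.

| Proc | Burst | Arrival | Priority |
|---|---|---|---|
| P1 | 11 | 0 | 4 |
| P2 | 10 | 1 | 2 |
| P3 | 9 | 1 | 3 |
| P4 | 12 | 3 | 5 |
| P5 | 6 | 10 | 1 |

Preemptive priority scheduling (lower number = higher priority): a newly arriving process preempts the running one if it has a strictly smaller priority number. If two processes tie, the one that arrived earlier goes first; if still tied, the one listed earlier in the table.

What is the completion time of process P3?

Gantt: | P1 0-1 | P2 1-10 | P5 10-16 | P2 16-17 | P3 17-26 | P1 26-36 | P4 36-48 |
Completion: P1=36  P2=17  P3=26  P4=48  P5=16
Turnaround (C−A): P1=36  P2=16  P3=25  P4=45  P5=6

26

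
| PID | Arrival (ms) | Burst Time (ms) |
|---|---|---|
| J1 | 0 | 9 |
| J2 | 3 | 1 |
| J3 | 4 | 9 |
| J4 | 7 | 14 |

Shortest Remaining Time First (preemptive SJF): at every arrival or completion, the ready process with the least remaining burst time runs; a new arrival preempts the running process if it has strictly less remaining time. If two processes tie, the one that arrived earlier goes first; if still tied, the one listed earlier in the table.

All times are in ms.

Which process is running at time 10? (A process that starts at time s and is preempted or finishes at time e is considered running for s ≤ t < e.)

J3

Gantt: | J1 0-3 | J2 3-4 | J1 4-10 | J3 10-19 | J4 19-33 |
Completion: J1=10  J2=4  J3=19  J4=33
Turnaround (C−A): J1=10  J2=1  J3=15  J4=26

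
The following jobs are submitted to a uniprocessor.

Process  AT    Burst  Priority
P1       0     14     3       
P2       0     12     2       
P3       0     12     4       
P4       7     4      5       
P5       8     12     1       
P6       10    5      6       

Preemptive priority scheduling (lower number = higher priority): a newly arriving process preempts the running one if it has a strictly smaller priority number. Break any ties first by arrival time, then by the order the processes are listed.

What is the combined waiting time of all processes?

161

Gantt: | P2 0-8 | P5 8-20 | P2 20-24 | P1 24-38 | P3 38-50 | P4 50-54 | P6 54-59 |
Completion: P1=38  P2=24  P3=50  P4=54  P5=20  P6=59
Turnaround (C−A): P1=38  P2=24  P3=50  P4=47  P5=12  P6=49
Waiting = turnaround − burst: P1=24, P2=12, P3=38, P4=43, P5=0, P6=44
Total waiting = 24 + 12 + 38 + 43 + 0 + 44 = 161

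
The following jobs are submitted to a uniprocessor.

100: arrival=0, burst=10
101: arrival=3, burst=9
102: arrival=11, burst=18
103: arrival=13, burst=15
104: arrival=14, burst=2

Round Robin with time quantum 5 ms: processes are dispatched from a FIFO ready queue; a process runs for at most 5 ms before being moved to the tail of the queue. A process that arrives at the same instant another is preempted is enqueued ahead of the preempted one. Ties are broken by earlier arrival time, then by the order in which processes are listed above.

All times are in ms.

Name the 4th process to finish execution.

103

Schedule: | 100 0-5 | 101 5-10 | 100 10-15 | 101 15-19 | 102 19-24 | 103 24-29 | 104 29-31 | 102 31-36 | 103 36-41 | 102 41-46 | 103 46-51 | 102 51-54 |
Completion: 100=15  101=19  102=54  103=51  104=31
Finish order: 100 → 101 → 104 → 103 → 102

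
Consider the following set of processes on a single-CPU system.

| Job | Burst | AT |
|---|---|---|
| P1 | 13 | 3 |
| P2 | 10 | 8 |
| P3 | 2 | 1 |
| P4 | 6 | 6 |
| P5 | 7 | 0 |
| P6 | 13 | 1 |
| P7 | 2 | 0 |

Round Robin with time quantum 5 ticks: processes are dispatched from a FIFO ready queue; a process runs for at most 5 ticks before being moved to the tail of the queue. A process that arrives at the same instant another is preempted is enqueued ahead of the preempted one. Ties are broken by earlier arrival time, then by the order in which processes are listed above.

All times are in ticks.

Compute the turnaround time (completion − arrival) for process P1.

Gantt: | P5 0-5 | P7 5-7 | P3 7-9 | P6 9-14 | P1 14-19 | P5 19-21 | P4 21-26 | P2 26-31 | P6 31-36 | P1 36-41 | P4 41-42 | P2 42-47 | P6 47-50 | P1 50-53 |
Completion: P1=53  P2=47  P3=9  P4=42  P5=21  P6=50  P7=7
Turnaround(P1) = completion − arrival = 53 − 3 = 50

50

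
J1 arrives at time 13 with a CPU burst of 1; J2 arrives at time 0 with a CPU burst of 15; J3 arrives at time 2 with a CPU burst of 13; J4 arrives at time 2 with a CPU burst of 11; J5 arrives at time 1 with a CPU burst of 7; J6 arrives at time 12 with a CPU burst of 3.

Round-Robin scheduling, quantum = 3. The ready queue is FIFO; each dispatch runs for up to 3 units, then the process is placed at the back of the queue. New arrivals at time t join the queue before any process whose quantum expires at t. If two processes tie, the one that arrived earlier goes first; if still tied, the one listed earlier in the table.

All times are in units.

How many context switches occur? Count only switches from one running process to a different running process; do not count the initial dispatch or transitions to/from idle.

18

Schedule: | J2 0-3 | J5 3-6 | J3 6-9 | J4 9-12 | J2 12-15 | J5 15-18 | J3 18-21 | J6 21-24 | J4 24-27 | J1 27-28 | J2 28-31 | J5 31-32 | J3 32-35 | J4 35-38 | J2 38-41 | J3 41-44 | J4 44-46 | J2 46-49 | J3 49-50 |
Completion: J1=28  J2=49  J3=50  J4=46  J5=32  J6=24
Turnaround (C−A): J1=15  J2=49  J3=48  J4=44  J5=31  J6=12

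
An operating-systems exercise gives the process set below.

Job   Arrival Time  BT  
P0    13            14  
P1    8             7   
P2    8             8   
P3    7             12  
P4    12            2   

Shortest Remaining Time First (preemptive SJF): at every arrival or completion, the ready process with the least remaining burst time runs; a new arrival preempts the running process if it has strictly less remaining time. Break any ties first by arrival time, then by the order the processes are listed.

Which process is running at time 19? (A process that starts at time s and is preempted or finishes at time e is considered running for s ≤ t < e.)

Timeline: | idle 0-7 | P3 7-8 | P1 8-12 | P4 12-14 | P1 14-17 | P2 17-25 | P3 25-36 | P0 36-50 |
Completion: P0=50  P1=17  P2=25  P3=36  P4=14
Turnaround (C−A): P0=37  P1=9  P2=17  P3=29  P4=2

P2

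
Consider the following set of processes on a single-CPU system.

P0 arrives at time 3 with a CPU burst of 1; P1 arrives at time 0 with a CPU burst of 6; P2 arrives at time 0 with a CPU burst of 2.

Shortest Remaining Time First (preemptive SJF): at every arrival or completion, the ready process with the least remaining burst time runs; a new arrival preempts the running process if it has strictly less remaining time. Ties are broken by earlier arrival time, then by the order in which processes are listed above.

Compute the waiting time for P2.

0

Timeline: | P2 0-2 | P1 2-3 | P0 3-4 | P1 4-9 |
Completion: P0=4  P1=9  P2=2
Turnaround (C−A): P0=1  P1=9  P2=2
Waiting(P2) = turnaround − burst = 2 − 2 = 0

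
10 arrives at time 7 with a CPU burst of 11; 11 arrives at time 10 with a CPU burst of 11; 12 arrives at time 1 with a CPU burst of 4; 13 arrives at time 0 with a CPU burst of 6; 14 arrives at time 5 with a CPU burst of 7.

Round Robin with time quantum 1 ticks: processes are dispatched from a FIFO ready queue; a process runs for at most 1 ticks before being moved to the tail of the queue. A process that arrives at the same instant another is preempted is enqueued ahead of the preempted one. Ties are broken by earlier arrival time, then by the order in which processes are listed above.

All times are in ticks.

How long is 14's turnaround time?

23

Gantt: | 13 0-1 | 12 1-2 | 13 2-3 | 12 3-4 | 13 4-5 | 12 5-6 | 14 6-7 | 13 7-8 | 12 8-9 | 10 9-10 | 14 10-11 | 13 11-12 | 11 12-13 | 10 13-14 | 14 14-15 | 13 15-16 | 11 16-17 | 10 17-18 | 14 18-19 | 11 19-20 | 10 20-21 | 14 21-22 | 11 22-23 | 10 23-24 | 14 24-25 | 11 25-26 | 10 26-27 | 14 27-28 | 11 28-29 | 10 29-30 | 11 30-31 | 10 31-32 | 11 32-33 | 10 33-34 | 11 34-35 | 10 35-36 | 11 36-37 | 10 37-38 | 11 38-39 |
Completion: 10=38  11=39  12=9  13=16  14=28
Turnaround (C−A): 10=31  11=29  12=8  13=16  14=23
Turnaround(14) = completion − arrival = 28 − 5 = 23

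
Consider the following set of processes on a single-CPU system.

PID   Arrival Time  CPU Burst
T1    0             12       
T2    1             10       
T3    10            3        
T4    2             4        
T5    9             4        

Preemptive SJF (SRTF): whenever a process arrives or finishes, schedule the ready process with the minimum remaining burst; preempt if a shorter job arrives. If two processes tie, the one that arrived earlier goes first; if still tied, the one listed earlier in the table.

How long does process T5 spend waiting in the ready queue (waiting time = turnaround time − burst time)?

0

Gantt: | T1 0-1 | T2 1-2 | T4 2-6 | T2 6-9 | T5 9-13 | T3 13-16 | T2 16-22 | T1 22-33 |
Completion: T1=33  T2=22  T3=16  T4=6  T5=13
Waiting(T5) = turnaround − burst = 4 − 4 = 0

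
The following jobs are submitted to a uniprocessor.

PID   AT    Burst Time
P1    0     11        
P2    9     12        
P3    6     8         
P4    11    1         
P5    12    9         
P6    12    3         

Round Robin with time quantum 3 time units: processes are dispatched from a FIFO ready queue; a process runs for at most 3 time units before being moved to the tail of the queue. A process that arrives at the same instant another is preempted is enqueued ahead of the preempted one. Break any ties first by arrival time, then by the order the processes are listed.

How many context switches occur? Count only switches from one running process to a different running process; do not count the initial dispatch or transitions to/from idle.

14

Gantt: | P1 0-6 | P3 6-9 | P1 9-12 | P2 12-15 | P3 15-18 | P4 18-19 | P5 19-22 | P6 22-25 | P1 25-27 | P2 27-30 | P3 30-32 | P5 32-35 | P2 35-38 | P5 38-41 | P2 41-44 |
Completion: P1=27  P2=44  P3=32  P4=19  P5=41  P6=25
Turnaround (C−A): P1=27  P2=35  P3=26  P4=8  P5=29  P6=13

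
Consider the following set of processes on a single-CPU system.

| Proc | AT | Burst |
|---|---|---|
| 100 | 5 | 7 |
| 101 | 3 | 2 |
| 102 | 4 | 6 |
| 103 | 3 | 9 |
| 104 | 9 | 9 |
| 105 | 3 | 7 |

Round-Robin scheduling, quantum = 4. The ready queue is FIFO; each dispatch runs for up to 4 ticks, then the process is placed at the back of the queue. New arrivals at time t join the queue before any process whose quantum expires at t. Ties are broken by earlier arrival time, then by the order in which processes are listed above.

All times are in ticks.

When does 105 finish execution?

Gantt: | idle 0-3 | 101 3-5 | 103 5-9 | 105 9-13 | 102 13-17 | 100 17-21 | 104 21-25 | 103 25-29 | 105 29-32 | 102 32-34 | 100 34-37 | 104 37-41 | 103 41-42 | 104 42-43 |
Completion: 100=37  101=5  102=34  103=42  104=43  105=32
Turnaround (C−A): 100=32  101=2  102=30  103=39  104=34  105=29

32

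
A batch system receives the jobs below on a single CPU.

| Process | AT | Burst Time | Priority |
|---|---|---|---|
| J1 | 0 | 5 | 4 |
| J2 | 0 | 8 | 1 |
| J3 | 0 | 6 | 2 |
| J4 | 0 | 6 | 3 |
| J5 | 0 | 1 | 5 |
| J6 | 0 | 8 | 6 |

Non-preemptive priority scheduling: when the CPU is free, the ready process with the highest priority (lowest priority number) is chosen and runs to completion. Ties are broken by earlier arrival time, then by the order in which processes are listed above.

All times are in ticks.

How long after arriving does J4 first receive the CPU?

Gantt: | J2 0-8 | J3 8-14 | J4 14-20 | J1 20-25 | J5 25-26 | J6 26-34 |
Completion: J1=25  J2=8  J3=14  J4=20  J5=26  J6=34
Response(J4) = first start − arrival = 14 − 0 = 14

14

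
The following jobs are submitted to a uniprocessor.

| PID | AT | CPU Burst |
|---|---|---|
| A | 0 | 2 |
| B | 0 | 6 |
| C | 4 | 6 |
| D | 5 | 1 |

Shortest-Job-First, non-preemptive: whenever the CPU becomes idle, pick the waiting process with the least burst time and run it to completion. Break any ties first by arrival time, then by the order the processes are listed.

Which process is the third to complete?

D

Gantt: | A 0-2 | B 2-8 | D 8-9 | C 9-15 |
Completion: A=2  B=8  C=15  D=9
Turnaround (C−A): A=2  B=8  C=11  D=4
Finish order: A → B → D → C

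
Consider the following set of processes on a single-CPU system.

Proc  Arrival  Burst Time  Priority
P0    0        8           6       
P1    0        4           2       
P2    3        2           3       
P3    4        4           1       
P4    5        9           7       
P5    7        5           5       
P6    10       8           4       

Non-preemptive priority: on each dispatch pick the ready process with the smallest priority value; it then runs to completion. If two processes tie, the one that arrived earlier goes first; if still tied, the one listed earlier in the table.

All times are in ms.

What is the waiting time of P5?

Timeline: | P1 0-4 | P3 4-8 | P2 8-10 | P6 10-18 | P5 18-23 | P0 23-31 | P4 31-40 |
Completion: P0=31  P1=4  P2=10  P3=8  P4=40  P5=23  P6=18
Waiting(P5) = turnaround − burst = 16 − 5 = 11

11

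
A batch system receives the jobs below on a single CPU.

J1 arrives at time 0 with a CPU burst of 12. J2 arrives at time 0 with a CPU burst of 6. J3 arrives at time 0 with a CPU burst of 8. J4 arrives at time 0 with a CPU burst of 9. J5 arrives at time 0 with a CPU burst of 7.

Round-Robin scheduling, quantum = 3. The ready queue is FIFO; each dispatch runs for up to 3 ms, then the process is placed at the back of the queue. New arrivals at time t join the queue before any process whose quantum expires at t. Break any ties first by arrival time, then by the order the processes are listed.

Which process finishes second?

Schedule: | J1 0-3 | J2 3-6 | J3 6-9 | J4 9-12 | J5 12-15 | J1 15-18 | J2 18-21 | J3 21-24 | J4 24-27 | J5 27-30 | J1 30-33 | J3 33-35 | J4 35-38 | J5 38-39 | J1 39-42 |
Completion: J1=42  J2=21  J3=35  J4=38  J5=39
Turnaround (C−A): J1=42  J2=21  J3=35  J4=38  J5=39
Finish order: J2 → J3 → J4 → J5 → J1

J3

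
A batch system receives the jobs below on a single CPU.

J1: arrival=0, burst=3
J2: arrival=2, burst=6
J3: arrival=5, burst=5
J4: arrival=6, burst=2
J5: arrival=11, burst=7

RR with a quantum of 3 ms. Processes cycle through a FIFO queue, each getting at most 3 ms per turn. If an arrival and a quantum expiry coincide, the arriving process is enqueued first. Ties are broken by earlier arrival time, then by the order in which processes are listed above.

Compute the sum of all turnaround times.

Schedule: | J1 0-3 | J2 3-6 | J3 6-9 | J4 9-11 | J2 11-14 | J3 14-16 | J5 16-23 |
Completion: J1=3  J2=14  J3=16  J4=11  J5=23
Turnaround (C−A): J1=3  J2=12  J3=11  J4=5  J5=12
Turnaround = completion − arrival: J1=3, J2=12, J3=11, J4=5, J5=12
Total turnaround = 3 + 12 + 11 + 5 + 12 = 43

43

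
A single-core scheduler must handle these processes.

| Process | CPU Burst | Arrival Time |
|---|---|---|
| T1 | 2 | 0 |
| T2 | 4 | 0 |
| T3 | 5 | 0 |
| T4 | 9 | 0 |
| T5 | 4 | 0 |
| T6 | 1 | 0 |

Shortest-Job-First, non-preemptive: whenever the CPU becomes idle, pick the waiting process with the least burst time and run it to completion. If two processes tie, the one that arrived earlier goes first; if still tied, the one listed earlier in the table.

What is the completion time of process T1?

3

Timeline: | T6 0-1 | T1 1-3 | T2 3-7 | T5 7-11 | T3 11-16 | T4 16-25 |
Completion: T1=3  T2=7  T3=16  T4=25  T5=11  T6=1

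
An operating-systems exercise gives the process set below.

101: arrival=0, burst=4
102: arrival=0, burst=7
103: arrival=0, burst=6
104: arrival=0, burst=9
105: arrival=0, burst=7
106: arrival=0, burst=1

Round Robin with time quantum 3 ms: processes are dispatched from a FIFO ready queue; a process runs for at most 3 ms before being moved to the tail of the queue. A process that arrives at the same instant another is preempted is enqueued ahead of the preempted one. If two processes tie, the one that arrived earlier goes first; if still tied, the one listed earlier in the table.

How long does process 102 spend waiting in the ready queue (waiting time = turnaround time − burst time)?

Timeline: | 101 0-3 | 102 3-6 | 103 6-9 | 104 9-12 | 105 12-15 | 106 15-16 | 101 16-17 | 102 17-20 | 103 20-23 | 104 23-26 | 105 26-29 | 102 29-30 | 104 30-33 | 105 33-34 |
Completion: 101=17  102=30  103=23  104=33  105=34  106=16
Turnaround (C−A): 101=17  102=30  103=23  104=33  105=34  106=16
Waiting(102) = turnaround − burst = 30 − 7 = 23

23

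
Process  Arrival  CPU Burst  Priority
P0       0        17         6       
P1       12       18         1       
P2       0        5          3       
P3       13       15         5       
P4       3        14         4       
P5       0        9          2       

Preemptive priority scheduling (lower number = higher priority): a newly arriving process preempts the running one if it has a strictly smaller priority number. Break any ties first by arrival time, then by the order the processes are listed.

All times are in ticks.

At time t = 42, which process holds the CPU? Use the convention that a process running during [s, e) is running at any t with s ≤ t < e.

Schedule: | P5 0-9 | P2 9-12 | P1 12-30 | P2 30-32 | P4 32-46 | P3 46-61 | P0 61-78 |
Completion: P0=78  P1=30  P2=32  P3=61  P4=46  P5=9

P4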